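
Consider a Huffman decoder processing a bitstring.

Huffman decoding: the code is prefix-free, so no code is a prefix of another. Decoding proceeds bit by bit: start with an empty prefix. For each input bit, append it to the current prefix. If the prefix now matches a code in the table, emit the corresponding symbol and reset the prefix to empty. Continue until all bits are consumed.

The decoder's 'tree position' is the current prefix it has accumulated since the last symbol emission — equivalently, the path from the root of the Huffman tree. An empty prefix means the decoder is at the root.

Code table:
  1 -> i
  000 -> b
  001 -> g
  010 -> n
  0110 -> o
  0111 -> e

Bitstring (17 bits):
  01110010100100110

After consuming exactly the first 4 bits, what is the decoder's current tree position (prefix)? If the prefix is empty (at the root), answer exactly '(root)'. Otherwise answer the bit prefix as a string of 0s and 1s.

Answer: (root)

Derivation:
Bit 0: prefix='0' (no match yet)
Bit 1: prefix='01' (no match yet)
Bit 2: prefix='011' (no match yet)
Bit 3: prefix='0111' -> emit 'e', reset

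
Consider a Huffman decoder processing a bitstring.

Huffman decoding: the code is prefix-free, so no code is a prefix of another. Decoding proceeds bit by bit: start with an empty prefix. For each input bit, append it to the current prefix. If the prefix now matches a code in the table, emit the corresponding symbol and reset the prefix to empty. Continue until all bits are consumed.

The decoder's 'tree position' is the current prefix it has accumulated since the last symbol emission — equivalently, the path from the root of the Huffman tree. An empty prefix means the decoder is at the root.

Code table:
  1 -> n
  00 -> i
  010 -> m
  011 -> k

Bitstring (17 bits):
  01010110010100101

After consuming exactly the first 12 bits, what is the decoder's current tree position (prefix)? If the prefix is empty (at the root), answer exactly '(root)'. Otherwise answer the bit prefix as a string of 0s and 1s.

Bit 0: prefix='0' (no match yet)
Bit 1: prefix='01' (no match yet)
Bit 2: prefix='010' -> emit 'm', reset
Bit 3: prefix='1' -> emit 'n', reset
Bit 4: prefix='0' (no match yet)
Bit 5: prefix='01' (no match yet)
Bit 6: prefix='011' -> emit 'k', reset
Bit 7: prefix='0' (no match yet)
Bit 8: prefix='00' -> emit 'i', reset
Bit 9: prefix='1' -> emit 'n', reset
Bit 10: prefix='0' (no match yet)
Bit 11: prefix='01' (no match yet)

Answer: 01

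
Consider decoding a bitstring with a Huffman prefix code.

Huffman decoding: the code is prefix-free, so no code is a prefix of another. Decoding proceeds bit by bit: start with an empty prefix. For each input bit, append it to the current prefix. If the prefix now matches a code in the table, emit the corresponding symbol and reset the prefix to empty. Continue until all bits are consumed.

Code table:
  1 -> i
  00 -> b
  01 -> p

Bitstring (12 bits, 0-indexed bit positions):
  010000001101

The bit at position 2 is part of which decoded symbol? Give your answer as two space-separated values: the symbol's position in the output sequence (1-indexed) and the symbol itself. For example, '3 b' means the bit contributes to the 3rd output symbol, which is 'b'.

Answer: 2 b

Derivation:
Bit 0: prefix='0' (no match yet)
Bit 1: prefix='01' -> emit 'p', reset
Bit 2: prefix='0' (no match yet)
Bit 3: prefix='00' -> emit 'b', reset
Bit 4: prefix='0' (no match yet)
Bit 5: prefix='00' -> emit 'b', reset
Bit 6: prefix='0' (no match yet)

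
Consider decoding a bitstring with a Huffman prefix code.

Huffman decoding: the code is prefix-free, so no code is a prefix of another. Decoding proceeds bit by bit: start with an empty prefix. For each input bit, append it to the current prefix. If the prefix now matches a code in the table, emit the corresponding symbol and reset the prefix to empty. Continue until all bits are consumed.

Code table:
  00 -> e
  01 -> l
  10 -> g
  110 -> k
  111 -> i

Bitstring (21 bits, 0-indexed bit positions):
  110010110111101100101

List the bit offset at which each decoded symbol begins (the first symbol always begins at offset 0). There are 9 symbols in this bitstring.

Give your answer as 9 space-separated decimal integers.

Answer: 0 3 5 7 9 12 14 17 19

Derivation:
Bit 0: prefix='1' (no match yet)
Bit 1: prefix='11' (no match yet)
Bit 2: prefix='110' -> emit 'k', reset
Bit 3: prefix='0' (no match yet)
Bit 4: prefix='01' -> emit 'l', reset
Bit 5: prefix='0' (no match yet)
Bit 6: prefix='01' -> emit 'l', reset
Bit 7: prefix='1' (no match yet)
Bit 8: prefix='10' -> emit 'g', reset
Bit 9: prefix='1' (no match yet)
Bit 10: prefix='11' (no match yet)
Bit 11: prefix='111' -> emit 'i', reset
Bit 12: prefix='1' (no match yet)
Bit 13: prefix='10' -> emit 'g', reset
Bit 14: prefix='1' (no match yet)
Bit 15: prefix='11' (no match yet)
Bit 16: prefix='110' -> emit 'k', reset
Bit 17: prefix='0' (no match yet)
Bit 18: prefix='01' -> emit 'l', reset
Bit 19: prefix='0' (no match yet)
Bit 20: prefix='01' -> emit 'l', reset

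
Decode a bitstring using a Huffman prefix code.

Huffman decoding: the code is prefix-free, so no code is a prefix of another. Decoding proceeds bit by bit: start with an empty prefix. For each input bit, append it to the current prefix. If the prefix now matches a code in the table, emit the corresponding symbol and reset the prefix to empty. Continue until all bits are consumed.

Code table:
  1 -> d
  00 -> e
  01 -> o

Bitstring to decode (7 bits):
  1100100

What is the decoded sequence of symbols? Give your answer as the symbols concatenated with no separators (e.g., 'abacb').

Bit 0: prefix='1' -> emit 'd', reset
Bit 1: prefix='1' -> emit 'd', reset
Bit 2: prefix='0' (no match yet)
Bit 3: prefix='00' -> emit 'e', reset
Bit 4: prefix='1' -> emit 'd', reset
Bit 5: prefix='0' (no match yet)
Bit 6: prefix='00' -> emit 'e', reset

Answer: ddede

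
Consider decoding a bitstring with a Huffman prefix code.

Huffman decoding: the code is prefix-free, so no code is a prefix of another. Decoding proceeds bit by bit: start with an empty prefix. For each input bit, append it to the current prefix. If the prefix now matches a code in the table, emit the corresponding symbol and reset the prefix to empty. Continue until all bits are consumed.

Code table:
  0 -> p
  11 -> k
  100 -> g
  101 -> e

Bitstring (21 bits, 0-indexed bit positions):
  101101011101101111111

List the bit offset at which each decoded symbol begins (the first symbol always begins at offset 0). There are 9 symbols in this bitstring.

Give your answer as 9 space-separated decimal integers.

Bit 0: prefix='1' (no match yet)
Bit 1: prefix='10' (no match yet)
Bit 2: prefix='101' -> emit 'e', reset
Bit 3: prefix='1' (no match yet)
Bit 4: prefix='10' (no match yet)
Bit 5: prefix='101' -> emit 'e', reset
Bit 6: prefix='0' -> emit 'p', reset
Bit 7: prefix='1' (no match yet)
Bit 8: prefix='11' -> emit 'k', reset
Bit 9: prefix='1' (no match yet)
Bit 10: prefix='10' (no match yet)
Bit 11: prefix='101' -> emit 'e', reset
Bit 12: prefix='1' (no match yet)
Bit 13: prefix='10' (no match yet)
Bit 14: prefix='101' -> emit 'e', reset
Bit 15: prefix='1' (no match yet)
Bit 16: prefix='11' -> emit 'k', reset
Bit 17: prefix='1' (no match yet)
Bit 18: prefix='11' -> emit 'k', reset
Bit 19: prefix='1' (no match yet)
Bit 20: prefix='11' -> emit 'k', reset

Answer: 0 3 6 7 9 12 15 17 19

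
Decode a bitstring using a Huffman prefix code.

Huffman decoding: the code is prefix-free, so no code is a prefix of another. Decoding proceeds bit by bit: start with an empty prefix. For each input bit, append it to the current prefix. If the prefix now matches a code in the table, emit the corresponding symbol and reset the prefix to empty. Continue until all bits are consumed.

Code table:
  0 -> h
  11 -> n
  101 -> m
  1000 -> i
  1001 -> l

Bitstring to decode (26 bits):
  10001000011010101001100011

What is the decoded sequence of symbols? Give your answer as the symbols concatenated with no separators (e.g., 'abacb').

Bit 0: prefix='1' (no match yet)
Bit 1: prefix='10' (no match yet)
Bit 2: prefix='100' (no match yet)
Bit 3: prefix='1000' -> emit 'i', reset
Bit 4: prefix='1' (no match yet)
Bit 5: prefix='10' (no match yet)
Bit 6: prefix='100' (no match yet)
Bit 7: prefix='1000' -> emit 'i', reset
Bit 8: prefix='0' -> emit 'h', reset
Bit 9: prefix='1' (no match yet)
Bit 10: prefix='11' -> emit 'n', reset
Bit 11: prefix='0' -> emit 'h', reset
Bit 12: prefix='1' (no match yet)
Bit 13: prefix='10' (no match yet)
Bit 14: prefix='101' -> emit 'm', reset
Bit 15: prefix='0' -> emit 'h', reset
Bit 16: prefix='1' (no match yet)
Bit 17: prefix='10' (no match yet)
Bit 18: prefix='100' (no match yet)
Bit 19: prefix='1001' -> emit 'l', reset
Bit 20: prefix='1' (no match yet)
Bit 21: prefix='10' (no match yet)
Bit 22: prefix='100' (no match yet)
Bit 23: prefix='1000' -> emit 'i', reset
Bit 24: prefix='1' (no match yet)
Bit 25: prefix='11' -> emit 'n', reset

Answer: iihnhmhlin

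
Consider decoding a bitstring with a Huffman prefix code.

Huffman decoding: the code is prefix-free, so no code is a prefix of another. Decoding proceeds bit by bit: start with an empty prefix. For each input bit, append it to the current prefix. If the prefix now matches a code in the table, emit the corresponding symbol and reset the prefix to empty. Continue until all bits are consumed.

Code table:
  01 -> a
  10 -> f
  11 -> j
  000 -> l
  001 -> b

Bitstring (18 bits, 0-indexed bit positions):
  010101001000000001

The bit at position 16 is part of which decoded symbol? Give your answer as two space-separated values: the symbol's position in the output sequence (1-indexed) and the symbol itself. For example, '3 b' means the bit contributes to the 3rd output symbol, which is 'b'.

Answer: 7 b

Derivation:
Bit 0: prefix='0' (no match yet)
Bit 1: prefix='01' -> emit 'a', reset
Bit 2: prefix='0' (no match yet)
Bit 3: prefix='01' -> emit 'a', reset
Bit 4: prefix='0' (no match yet)
Bit 5: prefix='01' -> emit 'a', reset
Bit 6: prefix='0' (no match yet)
Bit 7: prefix='00' (no match yet)
Bit 8: prefix='001' -> emit 'b', reset
Bit 9: prefix='0' (no match yet)
Bit 10: prefix='00' (no match yet)
Bit 11: prefix='000' -> emit 'l', reset
Bit 12: prefix='0' (no match yet)
Bit 13: prefix='00' (no match yet)
Bit 14: prefix='000' -> emit 'l', reset
Bit 15: prefix='0' (no match yet)
Bit 16: prefix='00' (no match yet)
Bit 17: prefix='001' -> emit 'b', reset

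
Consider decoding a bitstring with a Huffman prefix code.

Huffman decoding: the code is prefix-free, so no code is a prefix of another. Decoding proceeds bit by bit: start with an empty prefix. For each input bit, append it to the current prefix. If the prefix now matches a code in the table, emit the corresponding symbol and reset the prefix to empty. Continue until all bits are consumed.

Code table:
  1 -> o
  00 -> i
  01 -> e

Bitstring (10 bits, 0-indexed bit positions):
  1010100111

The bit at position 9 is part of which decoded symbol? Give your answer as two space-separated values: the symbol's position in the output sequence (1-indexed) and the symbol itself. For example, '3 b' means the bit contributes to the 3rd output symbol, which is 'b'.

Answer: 7 o

Derivation:
Bit 0: prefix='1' -> emit 'o', reset
Bit 1: prefix='0' (no match yet)
Bit 2: prefix='01' -> emit 'e', reset
Bit 3: prefix='0' (no match yet)
Bit 4: prefix='01' -> emit 'e', reset
Bit 5: prefix='0' (no match yet)
Bit 6: prefix='00' -> emit 'i', reset
Bit 7: prefix='1' -> emit 'o', reset
Bit 8: prefix='1' -> emit 'o', reset
Bit 9: prefix='1' -> emit 'o', reset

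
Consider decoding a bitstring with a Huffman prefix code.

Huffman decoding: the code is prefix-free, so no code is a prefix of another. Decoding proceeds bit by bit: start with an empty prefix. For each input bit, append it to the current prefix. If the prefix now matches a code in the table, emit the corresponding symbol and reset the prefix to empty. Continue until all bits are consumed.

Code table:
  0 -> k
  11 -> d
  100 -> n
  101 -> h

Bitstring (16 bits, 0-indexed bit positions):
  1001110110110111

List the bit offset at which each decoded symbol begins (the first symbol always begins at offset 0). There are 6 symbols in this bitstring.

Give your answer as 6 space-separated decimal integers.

Bit 0: prefix='1' (no match yet)
Bit 1: prefix='10' (no match yet)
Bit 2: prefix='100' -> emit 'n', reset
Bit 3: prefix='1' (no match yet)
Bit 4: prefix='11' -> emit 'd', reset
Bit 5: prefix='1' (no match yet)
Bit 6: prefix='10' (no match yet)
Bit 7: prefix='101' -> emit 'h', reset
Bit 8: prefix='1' (no match yet)
Bit 9: prefix='10' (no match yet)
Bit 10: prefix='101' -> emit 'h', reset
Bit 11: prefix='1' (no match yet)
Bit 12: prefix='10' (no match yet)
Bit 13: prefix='101' -> emit 'h', reset
Bit 14: prefix='1' (no match yet)
Bit 15: prefix='11' -> emit 'd', reset

Answer: 0 3 5 8 11 14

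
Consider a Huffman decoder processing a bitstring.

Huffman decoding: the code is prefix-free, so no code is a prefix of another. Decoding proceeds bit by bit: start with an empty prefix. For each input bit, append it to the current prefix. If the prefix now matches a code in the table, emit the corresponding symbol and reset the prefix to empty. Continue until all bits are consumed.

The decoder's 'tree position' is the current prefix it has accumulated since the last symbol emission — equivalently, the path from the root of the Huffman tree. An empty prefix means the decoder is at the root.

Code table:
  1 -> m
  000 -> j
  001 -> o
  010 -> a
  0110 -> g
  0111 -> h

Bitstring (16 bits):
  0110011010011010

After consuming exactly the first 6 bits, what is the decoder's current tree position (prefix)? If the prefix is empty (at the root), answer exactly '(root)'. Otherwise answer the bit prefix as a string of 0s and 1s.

Bit 0: prefix='0' (no match yet)
Bit 1: prefix='01' (no match yet)
Bit 2: prefix='011' (no match yet)
Bit 3: prefix='0110' -> emit 'g', reset
Bit 4: prefix='0' (no match yet)
Bit 5: prefix='01' (no match yet)

Answer: 01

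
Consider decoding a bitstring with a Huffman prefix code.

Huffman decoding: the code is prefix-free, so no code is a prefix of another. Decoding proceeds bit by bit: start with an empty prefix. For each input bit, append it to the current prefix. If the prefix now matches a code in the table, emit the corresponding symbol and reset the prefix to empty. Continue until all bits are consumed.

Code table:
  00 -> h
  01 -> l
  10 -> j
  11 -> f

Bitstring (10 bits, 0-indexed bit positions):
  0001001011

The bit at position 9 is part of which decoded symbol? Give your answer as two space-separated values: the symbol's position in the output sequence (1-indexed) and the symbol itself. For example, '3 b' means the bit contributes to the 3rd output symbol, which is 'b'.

Bit 0: prefix='0' (no match yet)
Bit 1: prefix='00' -> emit 'h', reset
Bit 2: prefix='0' (no match yet)
Bit 3: prefix='01' -> emit 'l', reset
Bit 4: prefix='0' (no match yet)
Bit 5: prefix='00' -> emit 'h', reset
Bit 6: prefix='1' (no match yet)
Bit 7: prefix='10' -> emit 'j', reset
Bit 8: prefix='1' (no match yet)
Bit 9: prefix='11' -> emit 'f', reset

Answer: 5 f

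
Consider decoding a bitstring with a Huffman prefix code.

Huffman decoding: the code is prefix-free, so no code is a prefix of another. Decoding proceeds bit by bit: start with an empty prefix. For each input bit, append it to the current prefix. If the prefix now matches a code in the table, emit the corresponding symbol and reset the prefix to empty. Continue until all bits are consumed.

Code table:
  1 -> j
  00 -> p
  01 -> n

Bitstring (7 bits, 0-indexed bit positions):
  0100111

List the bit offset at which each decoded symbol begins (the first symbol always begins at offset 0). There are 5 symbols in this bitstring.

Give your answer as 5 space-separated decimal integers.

Bit 0: prefix='0' (no match yet)
Bit 1: prefix='01' -> emit 'n', reset
Bit 2: prefix='0' (no match yet)
Bit 3: prefix='00' -> emit 'p', reset
Bit 4: prefix='1' -> emit 'j', reset
Bit 5: prefix='1' -> emit 'j', reset
Bit 6: prefix='1' -> emit 'j', reset

Answer: 0 2 4 5 6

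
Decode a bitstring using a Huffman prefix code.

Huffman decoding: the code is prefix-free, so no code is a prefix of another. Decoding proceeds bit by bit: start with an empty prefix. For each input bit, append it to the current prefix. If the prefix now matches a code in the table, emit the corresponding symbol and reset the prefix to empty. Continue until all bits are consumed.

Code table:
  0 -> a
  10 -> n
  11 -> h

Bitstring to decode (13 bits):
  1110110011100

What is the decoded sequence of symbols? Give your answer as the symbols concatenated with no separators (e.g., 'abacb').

Bit 0: prefix='1' (no match yet)
Bit 1: prefix='11' -> emit 'h', reset
Bit 2: prefix='1' (no match yet)
Bit 3: prefix='10' -> emit 'n', reset
Bit 4: prefix='1' (no match yet)
Bit 5: prefix='11' -> emit 'h', reset
Bit 6: prefix='0' -> emit 'a', reset
Bit 7: prefix='0' -> emit 'a', reset
Bit 8: prefix='1' (no match yet)
Bit 9: prefix='11' -> emit 'h', reset
Bit 10: prefix='1' (no match yet)
Bit 11: prefix='10' -> emit 'n', reset
Bit 12: prefix='0' -> emit 'a', reset

Answer: hnhaahna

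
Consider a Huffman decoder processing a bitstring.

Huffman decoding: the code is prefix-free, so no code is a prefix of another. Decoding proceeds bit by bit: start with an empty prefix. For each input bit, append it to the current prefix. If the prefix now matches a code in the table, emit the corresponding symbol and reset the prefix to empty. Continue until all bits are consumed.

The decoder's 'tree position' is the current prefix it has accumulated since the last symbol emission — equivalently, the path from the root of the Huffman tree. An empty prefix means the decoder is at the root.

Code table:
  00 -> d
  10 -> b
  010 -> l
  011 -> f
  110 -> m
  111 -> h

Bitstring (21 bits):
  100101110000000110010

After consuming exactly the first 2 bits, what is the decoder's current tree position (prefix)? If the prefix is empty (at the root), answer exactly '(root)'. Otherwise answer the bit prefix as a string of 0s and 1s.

Answer: (root)

Derivation:
Bit 0: prefix='1' (no match yet)
Bit 1: prefix='10' -> emit 'b', reset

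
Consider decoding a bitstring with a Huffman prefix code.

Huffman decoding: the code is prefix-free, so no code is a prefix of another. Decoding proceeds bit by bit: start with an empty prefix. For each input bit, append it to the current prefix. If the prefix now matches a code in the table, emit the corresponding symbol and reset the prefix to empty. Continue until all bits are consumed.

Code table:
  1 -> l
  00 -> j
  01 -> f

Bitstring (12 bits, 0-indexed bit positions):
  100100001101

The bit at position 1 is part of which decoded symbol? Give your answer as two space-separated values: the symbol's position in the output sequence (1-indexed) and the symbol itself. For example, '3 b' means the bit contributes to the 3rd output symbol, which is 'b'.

Bit 0: prefix='1' -> emit 'l', reset
Bit 1: prefix='0' (no match yet)
Bit 2: prefix='00' -> emit 'j', reset
Bit 3: prefix='1' -> emit 'l', reset
Bit 4: prefix='0' (no match yet)
Bit 5: prefix='00' -> emit 'j', reset

Answer: 2 j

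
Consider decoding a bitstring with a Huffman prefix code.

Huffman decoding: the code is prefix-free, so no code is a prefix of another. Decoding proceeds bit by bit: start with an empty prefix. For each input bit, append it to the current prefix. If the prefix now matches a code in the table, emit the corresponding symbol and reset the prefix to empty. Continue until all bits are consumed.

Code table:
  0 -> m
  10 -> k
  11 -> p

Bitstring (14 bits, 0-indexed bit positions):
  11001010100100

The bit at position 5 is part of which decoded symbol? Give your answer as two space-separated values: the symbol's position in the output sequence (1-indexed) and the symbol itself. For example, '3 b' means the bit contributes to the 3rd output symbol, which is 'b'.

Bit 0: prefix='1' (no match yet)
Bit 1: prefix='11' -> emit 'p', reset
Bit 2: prefix='0' -> emit 'm', reset
Bit 3: prefix='0' -> emit 'm', reset
Bit 4: prefix='1' (no match yet)
Bit 5: prefix='10' -> emit 'k', reset
Bit 6: prefix='1' (no match yet)
Bit 7: prefix='10' -> emit 'k', reset
Bit 8: prefix='1' (no match yet)
Bit 9: prefix='10' -> emit 'k', reset

Answer: 4 k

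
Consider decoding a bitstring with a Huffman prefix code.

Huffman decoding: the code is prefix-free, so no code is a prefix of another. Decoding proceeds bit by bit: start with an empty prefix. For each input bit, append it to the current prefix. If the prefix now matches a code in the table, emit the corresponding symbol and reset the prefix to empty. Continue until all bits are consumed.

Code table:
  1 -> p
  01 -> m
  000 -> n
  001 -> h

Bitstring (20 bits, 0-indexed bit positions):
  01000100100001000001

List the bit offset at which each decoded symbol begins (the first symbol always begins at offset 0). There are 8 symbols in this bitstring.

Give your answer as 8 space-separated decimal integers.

Bit 0: prefix='0' (no match yet)
Bit 1: prefix='01' -> emit 'm', reset
Bit 2: prefix='0' (no match yet)
Bit 3: prefix='00' (no match yet)
Bit 4: prefix='000' -> emit 'n', reset
Bit 5: prefix='1' -> emit 'p', reset
Bit 6: prefix='0' (no match yet)
Bit 7: prefix='00' (no match yet)
Bit 8: prefix='001' -> emit 'h', reset
Bit 9: prefix='0' (no match yet)
Bit 10: prefix='00' (no match yet)
Bit 11: prefix='000' -> emit 'n', reset
Bit 12: prefix='0' (no match yet)
Bit 13: prefix='01' -> emit 'm', reset
Bit 14: prefix='0' (no match yet)
Bit 15: prefix='00' (no match yet)
Bit 16: prefix='000' -> emit 'n', reset
Bit 17: prefix='0' (no match yet)
Bit 18: prefix='00' (no match yet)
Bit 19: prefix='001' -> emit 'h', reset

Answer: 0 2 5 6 9 12 14 17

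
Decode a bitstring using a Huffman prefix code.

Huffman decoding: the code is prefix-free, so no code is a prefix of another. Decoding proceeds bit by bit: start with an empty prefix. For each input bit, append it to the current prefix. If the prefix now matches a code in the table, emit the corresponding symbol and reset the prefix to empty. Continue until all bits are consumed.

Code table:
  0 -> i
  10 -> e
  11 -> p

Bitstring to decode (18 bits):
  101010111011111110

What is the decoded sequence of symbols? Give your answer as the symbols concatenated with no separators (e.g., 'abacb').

Answer: eeepepppe

Derivation:
Bit 0: prefix='1' (no match yet)
Bit 1: prefix='10' -> emit 'e', reset
Bit 2: prefix='1' (no match yet)
Bit 3: prefix='10' -> emit 'e', reset
Bit 4: prefix='1' (no match yet)
Bit 5: prefix='10' -> emit 'e', reset
Bit 6: prefix='1' (no match yet)
Bit 7: prefix='11' -> emit 'p', reset
Bit 8: prefix='1' (no match yet)
Bit 9: prefix='10' -> emit 'e', reset
Bit 10: prefix='1' (no match yet)
Bit 11: prefix='11' -> emit 'p', reset
Bit 12: prefix='1' (no match yet)
Bit 13: prefix='11' -> emit 'p', reset
Bit 14: prefix='1' (no match yet)
Bit 15: prefix='11' -> emit 'p', reset
Bit 16: prefix='1' (no match yet)
Bit 17: prefix='10' -> emit 'e', reset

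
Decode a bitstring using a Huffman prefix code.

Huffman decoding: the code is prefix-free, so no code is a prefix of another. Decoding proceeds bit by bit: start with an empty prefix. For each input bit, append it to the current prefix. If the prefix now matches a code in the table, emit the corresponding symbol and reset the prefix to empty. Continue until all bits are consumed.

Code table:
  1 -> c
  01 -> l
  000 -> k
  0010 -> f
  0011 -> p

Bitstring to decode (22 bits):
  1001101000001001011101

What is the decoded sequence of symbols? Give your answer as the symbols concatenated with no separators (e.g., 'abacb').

Bit 0: prefix='1' -> emit 'c', reset
Bit 1: prefix='0' (no match yet)
Bit 2: prefix='00' (no match yet)
Bit 3: prefix='001' (no match yet)
Bit 4: prefix='0011' -> emit 'p', reset
Bit 5: prefix='0' (no match yet)
Bit 6: prefix='01' -> emit 'l', reset
Bit 7: prefix='0' (no match yet)
Bit 8: prefix='00' (no match yet)
Bit 9: prefix='000' -> emit 'k', reset
Bit 10: prefix='0' (no match yet)
Bit 11: prefix='00' (no match yet)
Bit 12: prefix='001' (no match yet)
Bit 13: prefix='0010' -> emit 'f', reset
Bit 14: prefix='0' (no match yet)
Bit 15: prefix='01' -> emit 'l', reset
Bit 16: prefix='0' (no match yet)
Bit 17: prefix='01' -> emit 'l', reset
Bit 18: prefix='1' -> emit 'c', reset
Bit 19: prefix='1' -> emit 'c', reset
Bit 20: prefix='0' (no match yet)
Bit 21: prefix='01' -> emit 'l', reset

Answer: cplkfllccl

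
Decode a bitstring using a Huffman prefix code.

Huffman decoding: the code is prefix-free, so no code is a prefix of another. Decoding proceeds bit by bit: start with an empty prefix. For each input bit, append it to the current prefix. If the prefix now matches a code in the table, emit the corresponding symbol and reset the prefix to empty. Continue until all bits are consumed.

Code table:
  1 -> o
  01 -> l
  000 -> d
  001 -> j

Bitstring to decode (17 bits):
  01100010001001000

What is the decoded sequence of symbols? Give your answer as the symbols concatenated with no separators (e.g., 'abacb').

Bit 0: prefix='0' (no match yet)
Bit 1: prefix='01' -> emit 'l', reset
Bit 2: prefix='1' -> emit 'o', reset
Bit 3: prefix='0' (no match yet)
Bit 4: prefix='00' (no match yet)
Bit 5: prefix='000' -> emit 'd', reset
Bit 6: prefix='1' -> emit 'o', reset
Bit 7: prefix='0' (no match yet)
Bit 8: prefix='00' (no match yet)
Bit 9: prefix='000' -> emit 'd', reset
Bit 10: prefix='1' -> emit 'o', reset
Bit 11: prefix='0' (no match yet)
Bit 12: prefix='00' (no match yet)
Bit 13: prefix='001' -> emit 'j', reset
Bit 14: prefix='0' (no match yet)
Bit 15: prefix='00' (no match yet)
Bit 16: prefix='000' -> emit 'd', reset

Answer: lododojd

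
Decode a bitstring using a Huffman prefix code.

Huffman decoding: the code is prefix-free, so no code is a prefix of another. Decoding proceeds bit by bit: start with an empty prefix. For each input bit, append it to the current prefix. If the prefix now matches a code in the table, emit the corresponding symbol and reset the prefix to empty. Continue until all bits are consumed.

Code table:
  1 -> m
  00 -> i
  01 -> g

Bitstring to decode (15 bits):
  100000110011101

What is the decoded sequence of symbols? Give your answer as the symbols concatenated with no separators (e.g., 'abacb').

Bit 0: prefix='1' -> emit 'm', reset
Bit 1: prefix='0' (no match yet)
Bit 2: prefix='00' -> emit 'i', reset
Bit 3: prefix='0' (no match yet)
Bit 4: prefix='00' -> emit 'i', reset
Bit 5: prefix='0' (no match yet)
Bit 6: prefix='01' -> emit 'g', reset
Bit 7: prefix='1' -> emit 'm', reset
Bit 8: prefix='0' (no match yet)
Bit 9: prefix='00' -> emit 'i', reset
Bit 10: prefix='1' -> emit 'm', reset
Bit 11: prefix='1' -> emit 'm', reset
Bit 12: prefix='1' -> emit 'm', reset
Bit 13: prefix='0' (no match yet)
Bit 14: prefix='01' -> emit 'g', reset

Answer: miigmimmmg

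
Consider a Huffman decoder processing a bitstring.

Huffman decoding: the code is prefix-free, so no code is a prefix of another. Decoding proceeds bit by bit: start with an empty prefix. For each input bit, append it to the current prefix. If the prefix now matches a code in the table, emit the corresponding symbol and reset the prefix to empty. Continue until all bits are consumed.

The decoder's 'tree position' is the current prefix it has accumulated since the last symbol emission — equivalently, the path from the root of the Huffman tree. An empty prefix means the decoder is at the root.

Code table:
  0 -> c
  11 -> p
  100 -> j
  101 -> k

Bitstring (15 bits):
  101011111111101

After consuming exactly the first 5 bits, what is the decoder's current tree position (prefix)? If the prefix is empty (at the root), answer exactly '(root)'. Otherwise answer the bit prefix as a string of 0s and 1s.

Bit 0: prefix='1' (no match yet)
Bit 1: prefix='10' (no match yet)
Bit 2: prefix='101' -> emit 'k', reset
Bit 3: prefix='0' -> emit 'c', reset
Bit 4: prefix='1' (no match yet)

Answer: 1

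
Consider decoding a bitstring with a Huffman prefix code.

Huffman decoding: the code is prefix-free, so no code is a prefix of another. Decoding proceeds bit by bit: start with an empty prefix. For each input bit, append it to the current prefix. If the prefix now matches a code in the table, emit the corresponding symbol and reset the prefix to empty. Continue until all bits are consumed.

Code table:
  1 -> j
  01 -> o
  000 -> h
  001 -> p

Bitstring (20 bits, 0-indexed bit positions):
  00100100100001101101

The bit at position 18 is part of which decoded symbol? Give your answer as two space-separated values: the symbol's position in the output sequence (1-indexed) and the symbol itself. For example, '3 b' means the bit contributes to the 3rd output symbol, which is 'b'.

Bit 0: prefix='0' (no match yet)
Bit 1: prefix='00' (no match yet)
Bit 2: prefix='001' -> emit 'p', reset
Bit 3: prefix='0' (no match yet)
Bit 4: prefix='00' (no match yet)
Bit 5: prefix='001' -> emit 'p', reset
Bit 6: prefix='0' (no match yet)
Bit 7: prefix='00' (no match yet)
Bit 8: prefix='001' -> emit 'p', reset
Bit 9: prefix='0' (no match yet)
Bit 10: prefix='00' (no match yet)
Bit 11: prefix='000' -> emit 'h', reset
Bit 12: prefix='0' (no match yet)
Bit 13: prefix='01' -> emit 'o', reset
Bit 14: prefix='1' -> emit 'j', reset
Bit 15: prefix='0' (no match yet)
Bit 16: prefix='01' -> emit 'o', reset
Bit 17: prefix='1' -> emit 'j', reset
Bit 18: prefix='0' (no match yet)
Bit 19: prefix='01' -> emit 'o', reset

Answer: 9 o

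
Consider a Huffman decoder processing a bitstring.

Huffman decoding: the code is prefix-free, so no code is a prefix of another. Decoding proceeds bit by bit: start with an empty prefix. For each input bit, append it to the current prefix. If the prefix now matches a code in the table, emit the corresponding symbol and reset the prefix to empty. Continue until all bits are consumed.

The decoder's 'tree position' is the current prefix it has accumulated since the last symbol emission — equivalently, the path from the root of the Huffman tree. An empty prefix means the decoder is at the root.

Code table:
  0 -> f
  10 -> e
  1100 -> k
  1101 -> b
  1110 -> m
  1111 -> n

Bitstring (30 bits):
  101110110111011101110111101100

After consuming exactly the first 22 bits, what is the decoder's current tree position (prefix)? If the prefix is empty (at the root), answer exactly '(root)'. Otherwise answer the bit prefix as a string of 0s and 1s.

Bit 0: prefix='1' (no match yet)
Bit 1: prefix='10' -> emit 'e', reset
Bit 2: prefix='1' (no match yet)
Bit 3: prefix='11' (no match yet)
Bit 4: prefix='111' (no match yet)
Bit 5: prefix='1110' -> emit 'm', reset
Bit 6: prefix='1' (no match yet)
Bit 7: prefix='11' (no match yet)
Bit 8: prefix='110' (no match yet)
Bit 9: prefix='1101' -> emit 'b', reset
Bit 10: prefix='1' (no match yet)
Bit 11: prefix='11' (no match yet)
Bit 12: prefix='110' (no match yet)
Bit 13: prefix='1101' -> emit 'b', reset
Bit 14: prefix='1' (no match yet)
Bit 15: prefix='11' (no match yet)
Bit 16: prefix='110' (no match yet)
Bit 17: prefix='1101' -> emit 'b', reset
Bit 18: prefix='1' (no match yet)
Bit 19: prefix='11' (no match yet)
Bit 20: prefix='110' (no match yet)
Bit 21: prefix='1101' -> emit 'b', reset

Answer: (root)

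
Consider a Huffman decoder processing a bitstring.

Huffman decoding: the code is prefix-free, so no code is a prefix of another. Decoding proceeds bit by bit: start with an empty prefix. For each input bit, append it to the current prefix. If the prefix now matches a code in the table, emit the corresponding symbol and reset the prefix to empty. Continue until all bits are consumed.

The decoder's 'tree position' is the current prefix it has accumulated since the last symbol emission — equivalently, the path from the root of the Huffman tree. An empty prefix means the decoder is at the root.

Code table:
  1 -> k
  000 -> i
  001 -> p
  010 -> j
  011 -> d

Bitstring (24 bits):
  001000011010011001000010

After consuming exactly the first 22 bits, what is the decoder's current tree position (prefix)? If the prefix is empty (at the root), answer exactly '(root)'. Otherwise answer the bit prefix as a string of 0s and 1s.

Bit 0: prefix='0' (no match yet)
Bit 1: prefix='00' (no match yet)
Bit 2: prefix='001' -> emit 'p', reset
Bit 3: prefix='0' (no match yet)
Bit 4: prefix='00' (no match yet)
Bit 5: prefix='000' -> emit 'i', reset
Bit 6: prefix='0' (no match yet)
Bit 7: prefix='01' (no match yet)
Bit 8: prefix='011' -> emit 'd', reset
Bit 9: prefix='0' (no match yet)
Bit 10: prefix='01' (no match yet)
Bit 11: prefix='010' -> emit 'j', reset
Bit 12: prefix='0' (no match yet)
Bit 13: prefix='01' (no match yet)
Bit 14: prefix='011' -> emit 'd', reset
Bit 15: prefix='0' (no match yet)
Bit 16: prefix='00' (no match yet)
Bit 17: prefix='001' -> emit 'p', reset
Bit 18: prefix='0' (no match yet)
Bit 19: prefix='00' (no match yet)
Bit 20: prefix='000' -> emit 'i', reset
Bit 21: prefix='0' (no match yet)

Answer: 0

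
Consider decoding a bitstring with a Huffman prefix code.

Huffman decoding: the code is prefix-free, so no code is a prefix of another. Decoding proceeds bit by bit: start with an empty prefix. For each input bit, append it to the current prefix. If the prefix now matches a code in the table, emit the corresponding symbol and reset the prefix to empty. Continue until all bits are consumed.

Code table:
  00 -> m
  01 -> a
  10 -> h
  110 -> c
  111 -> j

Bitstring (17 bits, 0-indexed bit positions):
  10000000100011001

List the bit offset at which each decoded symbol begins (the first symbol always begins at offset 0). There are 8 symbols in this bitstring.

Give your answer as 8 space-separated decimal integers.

Bit 0: prefix='1' (no match yet)
Bit 1: prefix='10' -> emit 'h', reset
Bit 2: prefix='0' (no match yet)
Bit 3: prefix='00' -> emit 'm', reset
Bit 4: prefix='0' (no match yet)
Bit 5: prefix='00' -> emit 'm', reset
Bit 6: prefix='0' (no match yet)
Bit 7: prefix='00' -> emit 'm', reset
Bit 8: prefix='1' (no match yet)
Bit 9: prefix='10' -> emit 'h', reset
Bit 10: prefix='0' (no match yet)
Bit 11: prefix='00' -> emit 'm', reset
Bit 12: prefix='1' (no match yet)
Bit 13: prefix='11' (no match yet)
Bit 14: prefix='110' -> emit 'c', reset
Bit 15: prefix='0' (no match yet)
Bit 16: prefix='01' -> emit 'a', reset

Answer: 0 2 4 6 8 10 12 15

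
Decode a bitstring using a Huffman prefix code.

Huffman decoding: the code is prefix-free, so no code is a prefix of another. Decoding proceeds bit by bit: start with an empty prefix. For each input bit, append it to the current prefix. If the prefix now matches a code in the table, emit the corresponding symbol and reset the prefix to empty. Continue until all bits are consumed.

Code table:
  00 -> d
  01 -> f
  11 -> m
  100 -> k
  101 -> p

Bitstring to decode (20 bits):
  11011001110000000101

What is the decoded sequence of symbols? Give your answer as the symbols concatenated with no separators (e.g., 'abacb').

Bit 0: prefix='1' (no match yet)
Bit 1: prefix='11' -> emit 'm', reset
Bit 2: prefix='0' (no match yet)
Bit 3: prefix='01' -> emit 'f', reset
Bit 4: prefix='1' (no match yet)
Bit 5: prefix='10' (no match yet)
Bit 6: prefix='100' -> emit 'k', reset
Bit 7: prefix='1' (no match yet)
Bit 8: prefix='11' -> emit 'm', reset
Bit 9: prefix='1' (no match yet)
Bit 10: prefix='10' (no match yet)
Bit 11: prefix='100' -> emit 'k', reset
Bit 12: prefix='0' (no match yet)
Bit 13: prefix='00' -> emit 'd', reset
Bit 14: prefix='0' (no match yet)
Bit 15: prefix='00' -> emit 'd', reset
Bit 16: prefix='0' (no match yet)
Bit 17: prefix='01' -> emit 'f', reset
Bit 18: prefix='0' (no match yet)
Bit 19: prefix='01' -> emit 'f', reset

Answer: mfkmkddff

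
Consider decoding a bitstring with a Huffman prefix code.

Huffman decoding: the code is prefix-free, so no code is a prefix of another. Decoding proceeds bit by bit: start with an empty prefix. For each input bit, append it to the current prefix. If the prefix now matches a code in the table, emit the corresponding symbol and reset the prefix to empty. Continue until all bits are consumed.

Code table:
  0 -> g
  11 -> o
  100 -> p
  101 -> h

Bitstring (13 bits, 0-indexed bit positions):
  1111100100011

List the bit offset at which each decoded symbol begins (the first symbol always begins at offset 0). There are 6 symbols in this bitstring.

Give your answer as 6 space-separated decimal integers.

Bit 0: prefix='1' (no match yet)
Bit 1: prefix='11' -> emit 'o', reset
Bit 2: prefix='1' (no match yet)
Bit 3: prefix='11' -> emit 'o', reset
Bit 4: prefix='1' (no match yet)
Bit 5: prefix='10' (no match yet)
Bit 6: prefix='100' -> emit 'p', reset
Bit 7: prefix='1' (no match yet)
Bit 8: prefix='10' (no match yet)
Bit 9: prefix='100' -> emit 'p', reset
Bit 10: prefix='0' -> emit 'g', reset
Bit 11: prefix='1' (no match yet)
Bit 12: prefix='11' -> emit 'o', reset

Answer: 0 2 4 7 10 11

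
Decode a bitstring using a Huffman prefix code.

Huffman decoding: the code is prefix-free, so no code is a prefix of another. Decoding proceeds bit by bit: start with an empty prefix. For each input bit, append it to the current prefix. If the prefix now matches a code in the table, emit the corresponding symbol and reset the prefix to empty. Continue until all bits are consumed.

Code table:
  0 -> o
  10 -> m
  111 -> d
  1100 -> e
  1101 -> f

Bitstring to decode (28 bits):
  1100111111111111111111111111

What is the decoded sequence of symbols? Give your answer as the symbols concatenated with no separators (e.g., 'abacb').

Bit 0: prefix='1' (no match yet)
Bit 1: prefix='11' (no match yet)
Bit 2: prefix='110' (no match yet)
Bit 3: prefix='1100' -> emit 'e', reset
Bit 4: prefix='1' (no match yet)
Bit 5: prefix='11' (no match yet)
Bit 6: prefix='111' -> emit 'd', reset
Bit 7: prefix='1' (no match yet)
Bit 8: prefix='11' (no match yet)
Bit 9: prefix='111' -> emit 'd', reset
Bit 10: prefix='1' (no match yet)
Bit 11: prefix='11' (no match yet)
Bit 12: prefix='111' -> emit 'd', reset
Bit 13: prefix='1' (no match yet)
Bit 14: prefix='11' (no match yet)
Bit 15: prefix='111' -> emit 'd', reset
Bit 16: prefix='1' (no match yet)
Bit 17: prefix='11' (no match yet)
Bit 18: prefix='111' -> emit 'd', reset
Bit 19: prefix='1' (no match yet)
Bit 20: prefix='11' (no match yet)
Bit 21: prefix='111' -> emit 'd', reset
Bit 22: prefix='1' (no match yet)
Bit 23: prefix='11' (no match yet)
Bit 24: prefix='111' -> emit 'd', reset
Bit 25: prefix='1' (no match yet)
Bit 26: prefix='11' (no match yet)
Bit 27: prefix='111' -> emit 'd', reset

Answer: edddddddd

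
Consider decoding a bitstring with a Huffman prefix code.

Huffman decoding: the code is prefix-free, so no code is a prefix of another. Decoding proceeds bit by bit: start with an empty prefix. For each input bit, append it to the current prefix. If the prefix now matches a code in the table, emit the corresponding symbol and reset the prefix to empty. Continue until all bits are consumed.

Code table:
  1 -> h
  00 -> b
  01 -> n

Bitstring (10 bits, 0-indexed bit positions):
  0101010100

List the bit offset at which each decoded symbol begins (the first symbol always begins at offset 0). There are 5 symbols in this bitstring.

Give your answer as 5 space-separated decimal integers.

Answer: 0 2 4 6 8

Derivation:
Bit 0: prefix='0' (no match yet)
Bit 1: prefix='01' -> emit 'n', reset
Bit 2: prefix='0' (no match yet)
Bit 3: prefix='01' -> emit 'n', reset
Bit 4: prefix='0' (no match yet)
Bit 5: prefix='01' -> emit 'n', reset
Bit 6: prefix='0' (no match yet)
Bit 7: prefix='01' -> emit 'n', reset
Bit 8: prefix='0' (no match yet)
Bit 9: prefix='00' -> emit 'b', reset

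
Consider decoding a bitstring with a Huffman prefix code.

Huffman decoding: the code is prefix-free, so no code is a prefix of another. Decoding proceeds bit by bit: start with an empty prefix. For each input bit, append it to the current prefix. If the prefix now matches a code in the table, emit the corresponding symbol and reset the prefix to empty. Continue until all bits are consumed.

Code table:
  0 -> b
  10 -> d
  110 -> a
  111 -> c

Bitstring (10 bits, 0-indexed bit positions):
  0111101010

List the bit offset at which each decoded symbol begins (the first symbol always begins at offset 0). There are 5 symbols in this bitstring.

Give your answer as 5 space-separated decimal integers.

Bit 0: prefix='0' -> emit 'b', reset
Bit 1: prefix='1' (no match yet)
Bit 2: prefix='11' (no match yet)
Bit 3: prefix='111' -> emit 'c', reset
Bit 4: prefix='1' (no match yet)
Bit 5: prefix='10' -> emit 'd', reset
Bit 6: prefix='1' (no match yet)
Bit 7: prefix='10' -> emit 'd', reset
Bit 8: prefix='1' (no match yet)
Bit 9: prefix='10' -> emit 'd', reset

Answer: 0 1 4 6 8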